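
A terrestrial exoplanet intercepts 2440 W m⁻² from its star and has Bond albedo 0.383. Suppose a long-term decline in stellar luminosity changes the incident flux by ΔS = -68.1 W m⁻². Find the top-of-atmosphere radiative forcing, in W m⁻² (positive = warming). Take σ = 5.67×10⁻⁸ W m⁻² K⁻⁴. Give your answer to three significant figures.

Only a fraction (1−α) is absorbed and it's spread over 4πR², so ΔF = (1−α)ΔS/4 = -10.50 W m⁻².

-10.5 W m⁻²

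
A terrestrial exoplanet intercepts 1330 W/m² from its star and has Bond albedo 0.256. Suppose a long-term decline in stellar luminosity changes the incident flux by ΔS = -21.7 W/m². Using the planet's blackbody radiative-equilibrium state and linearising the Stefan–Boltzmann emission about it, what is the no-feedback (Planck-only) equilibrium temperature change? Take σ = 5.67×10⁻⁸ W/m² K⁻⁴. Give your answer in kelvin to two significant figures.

-1.0 K

Unperturbed T_e = [1330·(1−0.256)/(4σ)]^¼ = 257.0 K.
ΔF = Δ[S(1−α)]/4 = (1−0.256)·-21.7/4 = -4.036 W/m².
Linearising σT⁴ gives d(σT⁴)/dT = 4σT_e³ = 3.850 W/m² per K.
Hence the no-feedback warming is ΔF/(4σT_e³) = -1.05 K.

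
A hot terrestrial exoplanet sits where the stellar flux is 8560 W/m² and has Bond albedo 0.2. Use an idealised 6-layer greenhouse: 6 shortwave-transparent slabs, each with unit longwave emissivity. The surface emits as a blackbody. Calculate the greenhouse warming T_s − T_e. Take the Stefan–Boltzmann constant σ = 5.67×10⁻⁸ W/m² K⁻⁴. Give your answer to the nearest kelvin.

OLR = S(1−α)/4 = 1712 W/m²; the top layer radiates at T_e = 416.9 K.
Surface: T_s = (7)^¼·T_e = 678.0 K.
So the greenhouse effect raises the surface by 678.0 − 416.9 = 261.2 K.

261 kelvin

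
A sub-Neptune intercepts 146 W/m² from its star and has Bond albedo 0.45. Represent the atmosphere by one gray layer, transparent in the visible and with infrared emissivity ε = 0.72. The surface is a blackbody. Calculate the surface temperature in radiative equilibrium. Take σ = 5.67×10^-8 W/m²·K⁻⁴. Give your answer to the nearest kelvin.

153 K

Effective emission temperature (TOA balance): σT_e⁴ = S(1−α)/4 = 20.08 W/m² → T_e = 137.2 K.
For a single slab of emissivity ε, T_s⁴ = 2T_e⁴/(2−ε); thus T_s = 137.2·(1.562)^(1/4) = 153.4 K.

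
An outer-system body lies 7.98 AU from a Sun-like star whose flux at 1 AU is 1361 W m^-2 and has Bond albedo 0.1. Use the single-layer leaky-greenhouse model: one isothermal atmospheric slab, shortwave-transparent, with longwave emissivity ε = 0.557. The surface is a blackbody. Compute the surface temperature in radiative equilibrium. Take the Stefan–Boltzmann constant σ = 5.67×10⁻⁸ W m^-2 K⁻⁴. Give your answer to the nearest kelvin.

104 K

Irradiance scales as 1/d², so S = 1361 W m^-2 × (1/7.98)² = 21.37 W m^-2.
At the top of the atmosphere, σT_e⁴ = S(1−α)/4 = 4.809 W m^-2, giving T_e = 95.97 K.
Surface balance with a leaky layer gives σT_s⁴ = σT_e⁴·2/(2−ε), so T_s = T_e·[2/(2−0.557)]^(1/4) = 104.1 K.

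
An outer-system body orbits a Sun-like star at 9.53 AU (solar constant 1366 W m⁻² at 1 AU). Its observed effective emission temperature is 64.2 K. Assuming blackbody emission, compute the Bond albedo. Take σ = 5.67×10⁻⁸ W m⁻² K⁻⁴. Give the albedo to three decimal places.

Flux at the orbit: S = 1366/(9.53)² = 15.04 W m⁻².
From σT⁴ = S(1−α)/4 we invert for α: 1−α = 4σT⁴/S.
σT⁴ = 0.9632 W m⁻², so 4σT⁴ = 3.853 W m⁻².
1−α = 3.853/15.04 = 0.2562, so α = 0.7438.

0.744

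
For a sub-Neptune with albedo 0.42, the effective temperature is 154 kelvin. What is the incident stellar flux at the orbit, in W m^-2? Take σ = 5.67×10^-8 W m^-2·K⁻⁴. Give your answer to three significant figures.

From S(1−α)/4 = σT⁴: S = 4σT⁴/(1−α).
The emitted flux is σT⁴ = 31.89 W m^-2.
So S = 4×31.89/(1−0.42) = 219.9 W m^-2.

220 W m^-2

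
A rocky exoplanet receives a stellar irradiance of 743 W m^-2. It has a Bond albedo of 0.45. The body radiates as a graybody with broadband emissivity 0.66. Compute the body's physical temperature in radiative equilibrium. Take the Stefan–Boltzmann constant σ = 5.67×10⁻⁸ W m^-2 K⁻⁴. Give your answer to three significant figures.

229 K

Averaging over the sphere, the absorbed flux is S(1−α)/4 = 102.2 W m^-2.
Radiative balance εσT⁴ = 102.2 gives T = [102.2/(0.66·σ)]^(1/4) = 228.6 K.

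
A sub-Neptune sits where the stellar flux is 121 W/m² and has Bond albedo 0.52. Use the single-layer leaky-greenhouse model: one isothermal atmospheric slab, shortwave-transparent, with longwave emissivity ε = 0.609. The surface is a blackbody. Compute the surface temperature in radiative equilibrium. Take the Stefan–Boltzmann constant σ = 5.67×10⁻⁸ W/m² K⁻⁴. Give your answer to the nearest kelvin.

139 K

Effective emission temperature (TOA balance): σT_e⁴ = S(1−α)/4 = 14.52 W/m² → T_e = 126.5 K.
The surface balance (absorbed SW + ε·downward IR = σT_s⁴) with T_a⁴ = T_s⁴/2 reduces to T_s = T_e·[2/(2−ε)]^¼ = 138.5 K.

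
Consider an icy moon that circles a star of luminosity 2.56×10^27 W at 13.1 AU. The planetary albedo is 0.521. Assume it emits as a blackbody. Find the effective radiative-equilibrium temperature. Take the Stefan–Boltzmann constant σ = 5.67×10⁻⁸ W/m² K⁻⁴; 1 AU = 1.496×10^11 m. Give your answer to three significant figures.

103 K

d = 13.1 × 1.496×10^11 m = 1.960×10^12 m.
Spreading L over a sphere of radius d: S = 2.56×10^27/(4π·1.96×10^12²) = 53.04 W/m².
The planet absorbs (1−α)S over its disc πR² and re-emits over 4πR², so the mean absorbed flux is (1−0.521)·53.04/4 = 6.352 W/m².
In equilibrium σT⁴ equals this, so T = 102.9 K.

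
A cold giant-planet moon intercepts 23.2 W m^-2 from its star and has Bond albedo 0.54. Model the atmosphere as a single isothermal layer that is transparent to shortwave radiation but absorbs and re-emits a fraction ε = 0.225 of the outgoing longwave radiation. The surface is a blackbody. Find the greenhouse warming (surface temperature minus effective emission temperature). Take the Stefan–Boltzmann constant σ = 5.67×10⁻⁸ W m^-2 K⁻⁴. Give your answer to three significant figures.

2.51 K

Effective emission temperature (TOA balance): σT_e⁴ = S(1−α)/4 = 2.668 W m^-2 → T_e = 82.82 K.
For a single slab of emissivity ε, T_s⁴ = 2T_e⁴/(2−ε); thus T_s = 82.82·(1.127)^(1/4) = 85.33 K.
The atmosphere warms the surface by 2.508 K.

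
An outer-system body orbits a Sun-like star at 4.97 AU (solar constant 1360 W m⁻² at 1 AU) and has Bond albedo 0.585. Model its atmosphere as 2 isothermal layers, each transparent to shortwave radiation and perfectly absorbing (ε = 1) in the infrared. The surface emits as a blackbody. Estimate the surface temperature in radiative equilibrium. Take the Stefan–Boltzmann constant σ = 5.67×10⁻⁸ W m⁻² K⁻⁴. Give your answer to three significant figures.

132 K

Irradiance scales as 1/d², so S = 1360 W m⁻² × (1/4.97)² = 55.06 W m⁻².
Top-of-atmosphere balance: σT_e⁴ = S(1−α)/4 = 5.712 W m⁻² → T_e = 100.2 K.
Layer-by-layer balance gives σT_s⁴ = (N+1)σT_e⁴, so T_s = 3^¼·100.2 = 131.9 K.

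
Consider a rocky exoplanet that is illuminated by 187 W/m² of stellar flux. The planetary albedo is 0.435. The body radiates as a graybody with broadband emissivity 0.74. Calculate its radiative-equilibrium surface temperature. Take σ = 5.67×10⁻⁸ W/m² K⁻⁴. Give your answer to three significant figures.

Averaging over the sphere, the absorbed flux is S(1−α)/4 = 26.41 W/m².
Equating to εσT⁴ with ε = 0.74: T = (26.41/0.74σ)^(1/4) = 158.4 K.

158 K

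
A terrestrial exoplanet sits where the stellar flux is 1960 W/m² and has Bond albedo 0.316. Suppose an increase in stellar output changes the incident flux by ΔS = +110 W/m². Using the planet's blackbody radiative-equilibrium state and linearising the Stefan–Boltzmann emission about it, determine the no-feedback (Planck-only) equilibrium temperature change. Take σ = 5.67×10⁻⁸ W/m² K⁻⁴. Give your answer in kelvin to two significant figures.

3.9 K

Unperturbed T_e = [1960·(1−0.316)/(4σ)]^¼ = 277.3 K.
Only a fraction (1−α) is absorbed and it's spread over 4πR², so ΔF = (1−α)ΔS/4 = 18.81 W/m².
Planck response: λ_P = 4σT_e³ = 4·5.67×10⁻⁸·(277.3)³ = 4.835 W/m²/K.
ΔT₀ = ΔF/λ_P = 18.81/4.835 = 3.89 K.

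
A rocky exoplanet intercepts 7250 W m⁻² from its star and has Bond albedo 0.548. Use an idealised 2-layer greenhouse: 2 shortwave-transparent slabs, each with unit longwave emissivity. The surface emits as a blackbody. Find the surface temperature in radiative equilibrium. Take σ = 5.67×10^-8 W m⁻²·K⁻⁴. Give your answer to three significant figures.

456 K

OLR = S(1−α)/4 = 819.2 W m⁻²; the top layer radiates at T_e = 346.7 K.
Layer-by-layer balance gives σT_s⁴ = (N+1)σT_e⁴, so T_s = 3^¼·346.7 = 456.3 K.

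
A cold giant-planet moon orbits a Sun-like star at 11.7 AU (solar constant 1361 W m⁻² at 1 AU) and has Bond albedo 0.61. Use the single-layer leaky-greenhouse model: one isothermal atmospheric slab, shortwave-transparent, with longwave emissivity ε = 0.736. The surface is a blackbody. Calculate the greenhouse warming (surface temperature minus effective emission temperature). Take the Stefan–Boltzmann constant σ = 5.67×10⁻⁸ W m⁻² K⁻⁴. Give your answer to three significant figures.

By the inverse-square law, S = 1361/11.7² = 9.942 W m⁻².
Effective emission temperature (TOA balance): σT_e⁴ = S(1−α)/4 = 0.9694 W m⁻² → T_e = 64.30 K.
For a single slab of emissivity ε, T_s⁴ = 2T_e⁴/(2−ε); thus T_s = 64.30·(1.582)^(1/4) = 72.12 K.
Greenhouse warming: T_s − T_e = 7.816 K.

7.82 K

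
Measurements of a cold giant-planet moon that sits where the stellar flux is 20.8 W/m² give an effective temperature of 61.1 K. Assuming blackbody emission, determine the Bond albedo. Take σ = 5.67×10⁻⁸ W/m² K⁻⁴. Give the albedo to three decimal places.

0.848

Energy balance: S(1−α)/4 = σT⁴, so 1−α = 4σT⁴/S.
σT⁴ = 0.7902 W/m², so 4σT⁴ = 3.161 W/m².
1−α = 3.161/20.80 = 0.1520, so α = 0.8480.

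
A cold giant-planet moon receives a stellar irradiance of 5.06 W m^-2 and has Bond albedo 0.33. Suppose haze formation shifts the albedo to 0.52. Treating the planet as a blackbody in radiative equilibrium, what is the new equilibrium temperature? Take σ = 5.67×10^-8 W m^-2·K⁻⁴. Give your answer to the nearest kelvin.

57 K

T₂ = [S(1−α₂)/(4σ)]^(1/4) = [5.060·0.48/(4σ)]^(1/4) = 57.21 K.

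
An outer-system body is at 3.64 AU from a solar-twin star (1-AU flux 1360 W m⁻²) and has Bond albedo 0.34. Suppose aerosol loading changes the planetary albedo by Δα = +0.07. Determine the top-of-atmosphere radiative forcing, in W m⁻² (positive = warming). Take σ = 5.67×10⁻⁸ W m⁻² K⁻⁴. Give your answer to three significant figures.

-1.80 W m⁻²

Irradiance scales as 1/d², so S = 1360 W m⁻² × (1/3.64)² = 102.6 W m⁻².
TOA radiative forcing: ΔF = −S·Δα/4 = −102.6·(+0.07)/4 = -1.796 W m⁻².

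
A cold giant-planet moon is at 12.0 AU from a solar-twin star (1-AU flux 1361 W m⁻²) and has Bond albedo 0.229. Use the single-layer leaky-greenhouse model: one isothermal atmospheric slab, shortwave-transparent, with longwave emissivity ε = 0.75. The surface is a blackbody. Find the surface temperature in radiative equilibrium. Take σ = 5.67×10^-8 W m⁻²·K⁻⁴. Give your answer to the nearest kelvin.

By the inverse-square law, S = 1361/12.0² = 9.451 W m⁻².
At the top of the atmosphere, σT_e⁴ = S(1−α)/4 = 1.822 W m⁻², giving T_e = 75.29 K.
Surface balance with a leaky layer gives σT_s⁴ = σT_e⁴·2/(2−ε), so T_s = T_e·[2/(2−0.75)]^(1/4) = 84.68 K.

85 kelvin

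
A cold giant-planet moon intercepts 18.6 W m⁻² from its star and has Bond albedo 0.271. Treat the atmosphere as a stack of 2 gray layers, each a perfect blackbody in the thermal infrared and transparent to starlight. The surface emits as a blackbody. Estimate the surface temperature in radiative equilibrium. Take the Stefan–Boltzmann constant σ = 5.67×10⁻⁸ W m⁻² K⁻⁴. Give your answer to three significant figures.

116 K

Top-of-atmosphere balance: σT_e⁴ = S(1−α)/4 = 3.390 W m⁻² → T_e = 87.93 K.
Layer-by-layer balance gives σT_s⁴ = (N+1)σT_e⁴, so T_s = 3^¼·87.93 = 115.7 K.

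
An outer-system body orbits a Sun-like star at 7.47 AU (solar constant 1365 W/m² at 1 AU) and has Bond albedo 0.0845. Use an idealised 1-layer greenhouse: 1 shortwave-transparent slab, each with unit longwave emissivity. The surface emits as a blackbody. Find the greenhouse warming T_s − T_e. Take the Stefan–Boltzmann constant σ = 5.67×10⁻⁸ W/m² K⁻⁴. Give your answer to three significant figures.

18.9 K

Irradiance scales as 1/d², so S = 1365 W/m² × (1/7.47)² = 24.46 W/m².
OLR = S(1−α)/4 = 5.599 W/m²; the top layer radiates at T_e = 99.68 K.
T_s = (N+1)^(1/4)·T_e = 118.5 K.
So the greenhouse effect raises the surface by 118.5 − 99.68 = 18.86 K.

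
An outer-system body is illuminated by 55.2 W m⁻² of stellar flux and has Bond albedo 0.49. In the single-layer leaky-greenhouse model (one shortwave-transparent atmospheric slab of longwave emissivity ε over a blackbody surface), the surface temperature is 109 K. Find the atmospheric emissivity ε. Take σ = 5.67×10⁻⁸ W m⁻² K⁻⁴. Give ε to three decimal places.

First, T_e = [55.20·(1−0.49)/(4σ)]^(1/4) = 105.6 K.
T_s⁴ = T_e⁴·2/(2−ε) → ε = 2 − 2(T_e/T_s)⁴ = 2 − 2·(105.6/109)⁴ = 0.2413.

0.241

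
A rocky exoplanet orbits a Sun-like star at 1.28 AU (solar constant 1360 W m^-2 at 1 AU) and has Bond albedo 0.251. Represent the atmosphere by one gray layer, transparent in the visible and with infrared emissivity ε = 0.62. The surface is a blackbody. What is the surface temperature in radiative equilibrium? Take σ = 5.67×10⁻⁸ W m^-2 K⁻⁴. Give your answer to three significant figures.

251 K

By the inverse-square law, S = 1360/1.28² = 830.1 W m^-2.
The planet radiates to space at T_e = [S(1−α)/(4σ)]^(1/4) = 228.8 K.
The surface balance (absorbed SW + ε·downward IR = σT_s⁴) with T_a⁴ = T_s⁴/2 reduces to T_s = T_e·[2/(2−ε)]^¼ = 251.1 K.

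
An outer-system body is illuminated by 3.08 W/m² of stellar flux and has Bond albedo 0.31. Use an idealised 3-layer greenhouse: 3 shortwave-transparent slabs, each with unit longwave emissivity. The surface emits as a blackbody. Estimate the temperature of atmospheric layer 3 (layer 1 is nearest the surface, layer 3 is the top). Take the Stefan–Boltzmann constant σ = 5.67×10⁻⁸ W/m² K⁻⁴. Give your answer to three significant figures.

55.3 K

The effective emission temperature is T_e = [S(1−α)/(4σ)]^¼ = 55.33 K.
Each opaque layer satisfies 2T_j⁴ = T_{j−1}⁴ + T_{j+1}⁴, giving T_k⁴ = (N+1−k)T_e⁴.
T_3 = (1)^(1/4)·55.33 = 55.33 K.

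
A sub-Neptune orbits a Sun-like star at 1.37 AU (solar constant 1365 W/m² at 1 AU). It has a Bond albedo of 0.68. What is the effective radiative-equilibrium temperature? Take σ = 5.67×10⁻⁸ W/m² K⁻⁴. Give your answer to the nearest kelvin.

179 K

Flux at the orbit: S = 1365/(1.37)² = 727.3 W/m².
Averaging over the sphere, the absorbed flux is S(1−α)/4 = 58.18 W/m².
In equilibrium σT⁴ equals this, so T = 179.0 K.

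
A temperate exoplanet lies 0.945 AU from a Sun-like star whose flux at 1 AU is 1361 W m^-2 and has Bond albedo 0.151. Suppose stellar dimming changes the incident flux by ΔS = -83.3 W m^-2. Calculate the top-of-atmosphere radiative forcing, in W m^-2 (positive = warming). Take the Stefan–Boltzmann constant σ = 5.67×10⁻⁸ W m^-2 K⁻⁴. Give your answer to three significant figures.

Flux at the orbit: S = 1361/(0.945)² = 1524 W m^-2.
Only a fraction (1−α) is absorbed and it's spread over 4πR², so ΔF = (1−α)ΔS/4 = -17.68 W m^-2.

-17.7 W m^-2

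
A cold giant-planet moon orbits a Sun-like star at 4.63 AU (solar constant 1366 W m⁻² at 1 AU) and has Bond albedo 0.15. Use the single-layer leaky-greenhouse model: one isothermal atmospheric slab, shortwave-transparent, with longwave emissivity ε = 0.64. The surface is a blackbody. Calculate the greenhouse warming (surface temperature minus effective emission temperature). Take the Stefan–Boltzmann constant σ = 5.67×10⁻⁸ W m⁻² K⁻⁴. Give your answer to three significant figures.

Irradiance scales as 1/d², so S = 1366 W m⁻² × (1/4.63)² = 63.72 W m⁻².
At the top of the atmosphere, σT_e⁴ = S(1−α)/4 = 13.54 W m⁻², giving T_e = 124.3 K.
The surface balance (absorbed SW + ε·downward IR = σT_s⁴) with T_a⁴ = T_s⁴/2 reduces to T_s = T_e·[2/(2−ε)]^¼ = 136.9 K.
Greenhouse warming: T_s − T_e = 12.58 K.

12.6 kelvin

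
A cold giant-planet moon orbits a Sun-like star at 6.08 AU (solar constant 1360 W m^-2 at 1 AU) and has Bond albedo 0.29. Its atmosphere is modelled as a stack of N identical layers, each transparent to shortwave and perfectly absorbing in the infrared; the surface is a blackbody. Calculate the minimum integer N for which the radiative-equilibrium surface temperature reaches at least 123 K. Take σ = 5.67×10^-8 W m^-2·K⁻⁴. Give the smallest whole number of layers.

Flux at the orbit: S = 1360/(6.08)² = 36.79 W m^-2.
Top-of-atmosphere balance: σT_e⁴ = S(1−α)/4 = 6.530 W m^-2 → T_e = 103.6 K.
T_s = (N+1)^(1/4)·T_e ≥ 123 K requires N+1 ≥ (T_s/T_e)⁴ = (123/103.6)⁴ = 1.987.
Rounding up, N = 1.

1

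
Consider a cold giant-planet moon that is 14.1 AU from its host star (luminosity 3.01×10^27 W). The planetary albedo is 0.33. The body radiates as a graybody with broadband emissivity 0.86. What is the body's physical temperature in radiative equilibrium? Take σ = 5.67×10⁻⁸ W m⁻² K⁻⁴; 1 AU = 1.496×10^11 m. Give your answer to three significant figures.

Orbital distance: d = 14.1 AU = 2.109×10^12 m.
Spreading L over a sphere of radius d: S = 3.01×10^27/(4π·2.11×10^12²) = 53.83 W m⁻².
Averaging over the sphere, the absorbed flux is S(1−α)/4 = 9.017 W m⁻².
Radiative balance εσT⁴ = 9.017 gives T = [9.017/(0.86·σ)]^(1/4) = 116.6 K.

117 kelvin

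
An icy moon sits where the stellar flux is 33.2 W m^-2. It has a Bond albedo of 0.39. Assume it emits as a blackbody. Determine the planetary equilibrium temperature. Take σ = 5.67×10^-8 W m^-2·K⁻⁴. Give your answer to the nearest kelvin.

Averaging over the sphere, the absorbed flux is S(1−α)/4 = 5.063 W m^-2.
Balancing against σT⁴: T = (5.063/5.67×10⁻⁸)^(1/4) = 97.21 K.

97 kelvin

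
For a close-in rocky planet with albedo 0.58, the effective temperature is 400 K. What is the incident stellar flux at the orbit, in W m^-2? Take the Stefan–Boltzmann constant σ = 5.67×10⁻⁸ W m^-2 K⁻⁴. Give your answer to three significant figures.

13800 W m^-2

Invert the energy balance for S: S = 4σT⁴/(1−α).
σT⁴ = 5.67×10⁻⁸·(400)⁴ = 1452 W m^-2.
So S = 4×1452/(1−0.58) = 13820 W m^-2.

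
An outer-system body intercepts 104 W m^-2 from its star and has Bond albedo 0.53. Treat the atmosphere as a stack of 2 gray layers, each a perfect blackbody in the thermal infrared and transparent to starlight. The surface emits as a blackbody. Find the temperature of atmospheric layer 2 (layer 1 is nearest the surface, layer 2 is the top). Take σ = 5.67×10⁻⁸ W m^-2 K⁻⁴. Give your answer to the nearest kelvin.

121 kelvin

Top-of-atmosphere balance: σT_e⁴ = S(1−α)/4 = 12.22 W m^-2 → T_e = 121.2 K.
The net upward flux σT_e⁴ is constant between every pair of levels, so T_k⁴ = (N+1−k)T_e⁴.
With k = 2: T_2 = (2+1−2)^¼·121.2 K = 121.2 K.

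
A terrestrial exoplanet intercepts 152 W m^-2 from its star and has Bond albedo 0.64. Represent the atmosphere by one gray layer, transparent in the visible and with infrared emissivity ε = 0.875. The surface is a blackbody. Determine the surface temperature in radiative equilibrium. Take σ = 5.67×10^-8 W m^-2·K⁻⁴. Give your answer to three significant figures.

144 K

The planet radiates to space at T_e = [S(1−α)/(4σ)]^(1/4) = 124.6 K.
Surface balance with a leaky layer gives σT_s⁴ = σT_e⁴·2/(2−ε), so T_s = T_e·[2/(2−0.875)]^(1/4) = 143.9 K.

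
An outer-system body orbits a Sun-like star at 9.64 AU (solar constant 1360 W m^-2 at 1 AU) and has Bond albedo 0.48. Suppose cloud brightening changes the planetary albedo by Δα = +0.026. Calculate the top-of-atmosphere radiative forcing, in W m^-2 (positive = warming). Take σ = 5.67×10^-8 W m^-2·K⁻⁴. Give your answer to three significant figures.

-0.0951 W m^-2

Flux at the orbit: S = 1360/(9.64)² = 14.63 W m^-2.
TOA radiative forcing: ΔF = −S·Δα/4 = −14.63·(+0.026)/4 = -0.09513 W m^-2.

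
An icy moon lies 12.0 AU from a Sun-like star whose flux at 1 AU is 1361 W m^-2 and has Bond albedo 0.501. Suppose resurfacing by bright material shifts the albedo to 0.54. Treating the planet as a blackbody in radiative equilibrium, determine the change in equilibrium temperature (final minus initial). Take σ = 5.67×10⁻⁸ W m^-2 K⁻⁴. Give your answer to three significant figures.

-1.36 K

Flux at the orbit: S = 1361/(12.0)² = 9.451 W m^-2.
Initial: T₁ = [S(1−0.501)/(4σ)]^(1/4) = 67.53 K.
After:  T₂ = [9.451·0.46/(4σ)]^(1/4) = 66.17 K.
ΔT = T₂ − T₁ = -1.360 K.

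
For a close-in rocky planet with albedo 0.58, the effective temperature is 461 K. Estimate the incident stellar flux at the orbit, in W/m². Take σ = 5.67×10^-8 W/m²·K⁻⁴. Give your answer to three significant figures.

Invert the energy balance for S: S = 4σT⁴/(1−α).
σT⁴ = 5.67×10⁻⁸·(461)⁴ = 2561 W/m².
So S = 4×2561/(1−0.58) = 24390 W/m².

24400 W/m²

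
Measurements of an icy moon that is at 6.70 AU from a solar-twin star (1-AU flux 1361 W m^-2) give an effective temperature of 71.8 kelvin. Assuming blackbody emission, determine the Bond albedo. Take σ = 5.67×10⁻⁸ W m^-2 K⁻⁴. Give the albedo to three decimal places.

0.801

By the inverse-square law, S = 1361/6.70² = 30.32 W m^-2.
Rearranging the radiative balance, α = 1 − 4σT⁴/S.
4σT⁴ = 4·5.67×10⁻⁸·(71.8)⁴ = 6.028 W m^-2.
1−α = 6.028/30.32 = 0.1988, so α = 0.8012.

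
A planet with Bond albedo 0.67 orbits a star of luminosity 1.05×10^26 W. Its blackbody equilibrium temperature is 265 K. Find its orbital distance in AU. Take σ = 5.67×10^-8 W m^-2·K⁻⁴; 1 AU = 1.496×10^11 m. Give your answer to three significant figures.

0.332 AU

Required flux: S = 4σT⁴/(1−α) = 3389 W m^-2.
S = L/(4πd²) → d = √(L/4πS) = √(1.05×10^26/(4π·3389)) = 4.965×10^10 m = 0.3319 AU.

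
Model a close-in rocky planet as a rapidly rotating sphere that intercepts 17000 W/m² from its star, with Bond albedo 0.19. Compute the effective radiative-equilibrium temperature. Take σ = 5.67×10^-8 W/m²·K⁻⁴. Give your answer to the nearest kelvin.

496 K

Absorbed flux (global mean): S(1−α)/4 = 17000·0.81/4 = 3442 W/m².
Set σT⁴ = 3442 → T = (3442/σ)^(1/4) = 496.4 K.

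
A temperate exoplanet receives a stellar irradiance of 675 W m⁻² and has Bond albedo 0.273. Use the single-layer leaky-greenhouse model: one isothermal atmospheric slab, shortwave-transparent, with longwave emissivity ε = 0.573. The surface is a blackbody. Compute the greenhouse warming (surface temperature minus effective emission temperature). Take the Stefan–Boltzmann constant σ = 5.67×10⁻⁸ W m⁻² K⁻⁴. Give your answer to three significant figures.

19.0 K

Effective emission temperature (TOA balance): σT_e⁴ = S(1−α)/4 = 122.7 W m⁻² → T_e = 215.7 K.
The surface balance (absorbed SW + ε·downward IR = σT_s⁴) with T_a⁴ = T_s⁴/2 reduces to T_s = T_e·[2/(2−ε)]^¼ = 234.7 K.
The atmosphere warms the surface by 18.99 K.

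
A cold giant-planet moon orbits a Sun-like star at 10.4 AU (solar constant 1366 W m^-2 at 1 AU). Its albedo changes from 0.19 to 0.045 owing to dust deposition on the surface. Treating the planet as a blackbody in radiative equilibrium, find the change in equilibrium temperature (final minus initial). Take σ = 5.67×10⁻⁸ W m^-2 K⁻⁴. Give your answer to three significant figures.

3.44 K

Flux at the orbit: S = 1366/(10.4)² = 12.63 W m^-2.
With α = 0.19, T₁ = 81.95 K.
After:  T₂ = [12.63·0.955/(4σ)]^(1/4) = 85.40 K.
Change: 85.40 − 81.95 = 3.444 K.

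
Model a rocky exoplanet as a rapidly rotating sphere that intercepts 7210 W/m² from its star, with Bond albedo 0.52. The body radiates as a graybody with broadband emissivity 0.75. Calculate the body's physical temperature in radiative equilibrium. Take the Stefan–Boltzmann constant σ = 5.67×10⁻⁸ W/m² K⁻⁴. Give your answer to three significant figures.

378 kelvin

Averaging over the sphere, the absorbed flux is S(1−α)/4 = 865.2 W/m².
Equating to εσT⁴ with ε = 0.75: T = (865.2/0.75σ)^(1/4) = 377.7 K.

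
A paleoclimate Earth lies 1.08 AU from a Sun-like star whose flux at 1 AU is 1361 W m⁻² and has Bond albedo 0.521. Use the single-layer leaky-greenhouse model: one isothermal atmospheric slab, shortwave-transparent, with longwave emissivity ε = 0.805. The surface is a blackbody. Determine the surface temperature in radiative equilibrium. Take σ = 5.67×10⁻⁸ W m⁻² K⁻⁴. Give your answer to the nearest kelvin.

Flux at the orbit: S = 1361/(1.08)² = 1167 W m⁻².
Effective emission temperature (TOA balance): σT_e⁴ = S(1−α)/4 = 139.7 W m⁻² → T_e = 222.8 K.
The surface balance (absorbed SW + ε·downward IR = σT_s⁴) with T_a⁴ = T_s⁴/2 reduces to T_s = T_e·[2/(2−ε)]^¼ = 253.4 K.

253 K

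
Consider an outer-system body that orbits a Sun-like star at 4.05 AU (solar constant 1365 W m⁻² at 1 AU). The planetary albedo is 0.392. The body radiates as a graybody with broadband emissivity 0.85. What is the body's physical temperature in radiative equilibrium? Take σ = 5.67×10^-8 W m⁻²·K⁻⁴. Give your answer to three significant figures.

By the inverse-square law, S = 1365/4.05² = 83.22 W m⁻².
Averaging over the sphere, the absorbed flux is S(1−α)/4 = 12.65 W m⁻².
Equating to εσT⁴ with ε = 0.85: T = (12.65/0.85σ)^(1/4) = 127.3 K.

127 K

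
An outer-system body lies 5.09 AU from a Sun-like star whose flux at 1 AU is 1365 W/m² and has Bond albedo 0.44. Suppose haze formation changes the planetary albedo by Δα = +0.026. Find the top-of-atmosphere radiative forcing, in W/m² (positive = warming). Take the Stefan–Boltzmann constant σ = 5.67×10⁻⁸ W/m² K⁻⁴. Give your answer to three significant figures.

By the inverse-square law, S = 1365/5.09² = 52.69 W/m².
TOA radiative forcing: ΔF = −S·Δα/4 = −52.69·(+0.026)/4 = -0.3425 W/m².

-0.342 W/m²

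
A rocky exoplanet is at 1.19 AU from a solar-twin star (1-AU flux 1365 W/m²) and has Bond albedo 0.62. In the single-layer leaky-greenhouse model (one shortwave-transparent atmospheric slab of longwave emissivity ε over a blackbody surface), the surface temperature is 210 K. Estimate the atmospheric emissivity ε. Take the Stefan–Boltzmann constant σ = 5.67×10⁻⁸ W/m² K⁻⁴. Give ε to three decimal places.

By the inverse-square law, S = 1365/1.19² = 963.9 W/m².
TOA balance gives T_e = 200.5 K.
T_s⁴ = T_e⁴·2/(2−ε) → ε = 2 − 2(T_e/T_s)⁴ = 2 − 2·(200.5/210)⁴ = 0.3391.

0.339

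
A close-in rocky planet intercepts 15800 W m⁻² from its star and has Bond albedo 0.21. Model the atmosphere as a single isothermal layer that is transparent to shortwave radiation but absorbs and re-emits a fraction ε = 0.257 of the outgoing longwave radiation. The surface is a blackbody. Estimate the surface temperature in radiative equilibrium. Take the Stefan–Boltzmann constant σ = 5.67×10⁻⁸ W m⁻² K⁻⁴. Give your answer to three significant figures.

The planet radiates to space at T_e = [S(1−α)/(4σ)]^(1/4) = 484.4 K.
Surface balance with a leaky layer gives σT_s⁴ = σT_e⁴·2/(2−ε), so T_s = T_e·[2/(2−0.257)]^(1/4) = 501.3 K.

501 kelvin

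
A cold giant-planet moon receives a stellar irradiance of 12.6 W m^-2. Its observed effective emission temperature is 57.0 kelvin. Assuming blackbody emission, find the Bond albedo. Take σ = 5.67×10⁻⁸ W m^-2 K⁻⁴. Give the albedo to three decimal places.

0.810

Energy balance: S(1−α)/4 = σT⁴, so 1−α = 4σT⁴/S.
4σT⁴ = 4·5.67×10⁻⁸·(57.0)⁴ = 2.394 W m^-2.
1−α = 2.394/12.60 = 0.1900, so α = 0.8100.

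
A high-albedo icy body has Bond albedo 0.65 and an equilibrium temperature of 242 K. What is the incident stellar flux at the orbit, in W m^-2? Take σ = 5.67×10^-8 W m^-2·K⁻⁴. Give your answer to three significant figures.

From S(1−α)/4 = σT⁴: S = 4σT⁴/(1−α).
The emitted flux is σT⁴ = 194.5 W m^-2.
So S = 4×194.5/(1−0.65) = 2222 W m^-2.

2220 W m^-2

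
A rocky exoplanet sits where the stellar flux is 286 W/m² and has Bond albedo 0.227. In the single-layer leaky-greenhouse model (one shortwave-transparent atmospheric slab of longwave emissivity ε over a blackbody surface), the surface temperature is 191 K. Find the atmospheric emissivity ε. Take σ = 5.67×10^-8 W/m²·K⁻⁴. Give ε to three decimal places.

0.535

TOA balance gives T_e = 176.7 K.
Since (2−ε)/2 = (T_e/T_s)⁴ = 0.7324, ε = 0.5351.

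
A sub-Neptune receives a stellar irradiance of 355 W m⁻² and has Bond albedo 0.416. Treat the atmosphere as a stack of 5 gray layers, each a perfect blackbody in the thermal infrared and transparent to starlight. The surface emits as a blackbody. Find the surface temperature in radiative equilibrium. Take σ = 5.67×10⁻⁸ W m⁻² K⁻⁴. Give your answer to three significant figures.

Top-of-atmosphere balance: σT_e⁴ = S(1−α)/4 = 51.83 W m⁻² → T_e = 173.9 K.
With N = 5 opaque layers, T_s = (N+1)^(1/4)·T_e = 6^(1/4)·173.9 = 272.1 K.

272 K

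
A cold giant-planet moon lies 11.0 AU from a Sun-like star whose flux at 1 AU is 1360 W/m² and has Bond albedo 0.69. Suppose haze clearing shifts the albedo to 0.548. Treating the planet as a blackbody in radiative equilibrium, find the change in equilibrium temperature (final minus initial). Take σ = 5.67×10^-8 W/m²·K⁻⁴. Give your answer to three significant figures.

6.19 kelvin

By the inverse-square law, S = 1360/11.0² = 11.24 W/m².
With α = 0.69, T₁ = 62.61 K.
With α = 0.548, T₂ = 68.80 K.
ΔT = T₂ − T₁ = 6.190 K.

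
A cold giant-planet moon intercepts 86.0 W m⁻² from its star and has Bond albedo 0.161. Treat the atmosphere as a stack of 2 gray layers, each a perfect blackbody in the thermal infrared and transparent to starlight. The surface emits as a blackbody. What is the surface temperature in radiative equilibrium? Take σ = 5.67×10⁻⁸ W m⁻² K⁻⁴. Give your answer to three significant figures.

176 K

OLR = S(1−α)/4 = 18.04 W m⁻²; the top layer radiates at T_e = 133.6 K.
For an N-layer opaque stack, T_s⁴ = (N+1)T_e⁴, hence T_s = (3)^(1/4)×133.6 K = 175.8 K.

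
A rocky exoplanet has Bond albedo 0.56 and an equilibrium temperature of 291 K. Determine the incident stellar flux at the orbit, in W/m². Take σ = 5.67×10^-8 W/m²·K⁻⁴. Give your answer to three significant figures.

Invert the energy balance for S: S = 4σT⁴/(1−α).
The emitted flux is σT⁴ = 406.6 W/m².
S = 4·406.6/0.44 = 3696 W/m².

3700 W/m²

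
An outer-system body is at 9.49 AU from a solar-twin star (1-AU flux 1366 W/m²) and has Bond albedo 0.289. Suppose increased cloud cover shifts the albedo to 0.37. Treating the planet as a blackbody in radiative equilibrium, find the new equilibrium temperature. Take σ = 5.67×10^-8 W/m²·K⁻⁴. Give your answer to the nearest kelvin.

81 K

Irradiance scales as 1/d², so S = 1366 W/m² × (1/9.49)² = 15.17 W/m².
T₂ = [S(1−α₂)/(4σ)]^(1/4) = [15.17·0.63/(4σ)]^(1/4) = 80.57 K.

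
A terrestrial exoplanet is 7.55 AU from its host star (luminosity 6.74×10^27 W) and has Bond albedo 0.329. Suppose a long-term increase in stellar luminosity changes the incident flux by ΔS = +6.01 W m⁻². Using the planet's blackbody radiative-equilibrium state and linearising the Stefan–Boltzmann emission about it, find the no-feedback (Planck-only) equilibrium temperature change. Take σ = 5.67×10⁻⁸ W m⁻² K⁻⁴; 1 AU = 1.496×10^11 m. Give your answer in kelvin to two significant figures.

0.67 kelvin

Orbital distance: d = 7.55 AU = 1.129×10^12 m.
Flux at the orbit: S = L/(4πd²) = 6.74×10^27/(4π·(1.13×10^12)²) = 420.4 W m⁻².
The baseline emission temperature is T_e = 187.8 K.
ΔF = Δ[S(1−α)]/4 = (1−0.329)·+6.01/4 = 1.008 W m⁻².
Planck response: λ_P = 4σT_e³ = 4·5.67×10⁻⁸·(187.8)³ = 1.502 W m⁻²/K.
Hence the no-feedback warming is ΔF/(4σT_e³) = 0.671 K.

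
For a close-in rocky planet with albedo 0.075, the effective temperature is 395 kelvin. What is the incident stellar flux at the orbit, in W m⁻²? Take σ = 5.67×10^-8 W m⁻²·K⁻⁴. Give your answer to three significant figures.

Invert the energy balance for S: S = 4σT⁴/(1−α).
The emitted flux is σT⁴ = 1380 W m⁻².
So S = 4×1380/(1−0.075) = 5969 W m⁻².

5970 W m⁻²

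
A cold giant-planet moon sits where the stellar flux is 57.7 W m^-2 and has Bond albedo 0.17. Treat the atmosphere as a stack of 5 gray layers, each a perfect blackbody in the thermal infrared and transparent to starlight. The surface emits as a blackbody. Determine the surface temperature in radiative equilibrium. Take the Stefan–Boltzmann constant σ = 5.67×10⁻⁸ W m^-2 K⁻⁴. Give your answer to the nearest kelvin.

The effective emission temperature is T_e = [S(1−α)/(4σ)]^¼ = 120.5 K.
Layer-by-layer balance gives σT_s⁴ = (N+1)σT_e⁴, so T_s = 6^¼·120.5 = 188.7 K.

189 K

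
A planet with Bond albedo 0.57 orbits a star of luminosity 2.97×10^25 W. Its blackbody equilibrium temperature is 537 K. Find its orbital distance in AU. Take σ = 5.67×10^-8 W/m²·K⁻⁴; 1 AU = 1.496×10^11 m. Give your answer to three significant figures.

0.0491 AU

Energy balance gives S = 4σT⁴/(1−α) = 43860 W/m².
From L = 4πd²S, d = √(2.97×10^25/(4π·43860)) = 7.341×10^9 m = 0.04907 AU.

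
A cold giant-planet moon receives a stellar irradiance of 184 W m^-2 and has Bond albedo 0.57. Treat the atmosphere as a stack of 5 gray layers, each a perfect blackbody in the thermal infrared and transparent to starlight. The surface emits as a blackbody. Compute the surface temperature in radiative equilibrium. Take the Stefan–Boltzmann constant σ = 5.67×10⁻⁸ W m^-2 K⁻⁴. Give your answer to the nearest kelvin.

214 K

Top-of-atmosphere balance: σT_e⁴ = S(1−α)/4 = 19.78 W m^-2 → T_e = 136.7 K.
Layer-by-layer balance gives σT_s⁴ = (N+1)σT_e⁴, so T_s = 6^¼·136.7 = 213.9 K.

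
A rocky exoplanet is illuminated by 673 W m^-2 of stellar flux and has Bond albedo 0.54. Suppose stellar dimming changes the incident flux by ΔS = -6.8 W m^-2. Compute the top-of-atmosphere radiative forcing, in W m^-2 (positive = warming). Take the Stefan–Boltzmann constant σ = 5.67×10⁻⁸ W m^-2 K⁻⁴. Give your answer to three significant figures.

TOA radiative forcing: ΔF = (1−α)ΔS/4 = 0.46·(-6.8)/4 = -0.7820 W m^-2.

-0.782 W m^-2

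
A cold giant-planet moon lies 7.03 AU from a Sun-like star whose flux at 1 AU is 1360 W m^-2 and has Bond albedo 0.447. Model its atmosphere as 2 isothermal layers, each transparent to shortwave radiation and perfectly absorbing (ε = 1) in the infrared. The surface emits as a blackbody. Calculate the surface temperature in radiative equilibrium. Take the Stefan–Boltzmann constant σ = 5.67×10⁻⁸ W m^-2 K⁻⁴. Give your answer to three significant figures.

By the inverse-square law, S = 1360/7.03² = 27.52 W m^-2.
Top-of-atmosphere balance: σT_e⁴ = S(1−α)/4 = 3.804 W m^-2 → T_e = 90.51 K.
Layer-by-layer balance gives σT_s⁴ = (N+1)σT_e⁴, so T_s = 3^¼·90.51 = 119.1 K.

119 K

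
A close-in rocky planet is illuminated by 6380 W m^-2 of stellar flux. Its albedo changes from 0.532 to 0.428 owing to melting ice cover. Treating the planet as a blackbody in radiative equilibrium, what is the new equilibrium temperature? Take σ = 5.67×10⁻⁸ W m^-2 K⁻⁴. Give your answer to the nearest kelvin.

356 K

T₂ = [S(1−α₂)/(4σ)]^(1/4) = [6380·0.572/(4σ)]^(1/4) = 356.2 K.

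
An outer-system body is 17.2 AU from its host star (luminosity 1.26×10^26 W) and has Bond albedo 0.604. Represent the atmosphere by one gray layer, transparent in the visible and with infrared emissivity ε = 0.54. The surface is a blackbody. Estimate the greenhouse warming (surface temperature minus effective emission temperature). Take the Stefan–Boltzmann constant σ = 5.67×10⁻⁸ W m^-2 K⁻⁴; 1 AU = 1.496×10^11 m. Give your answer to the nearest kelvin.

3 kelvin

Orbital distance: d = 17.2 AU = 2.573×10^12 m.
Flux at the orbit: S = L/(4πd²) = 1.26×10^26/(4π·(2.57×10^12)²) = 1.514 W m^-2.
At the top of the atmosphere, σT_e⁴ = S(1−α)/4 = 0.1499 W m^-2, giving T_e = 40.32 K.
Surface balance with a leaky layer gives σT_s⁴ = σT_e⁴·2/(2−ε), so T_s = T_e·[2/(2−0.54)]^(1/4) = 43.63 K.
T_s − T_e = 43.63 − 40.32 = 3.301 K.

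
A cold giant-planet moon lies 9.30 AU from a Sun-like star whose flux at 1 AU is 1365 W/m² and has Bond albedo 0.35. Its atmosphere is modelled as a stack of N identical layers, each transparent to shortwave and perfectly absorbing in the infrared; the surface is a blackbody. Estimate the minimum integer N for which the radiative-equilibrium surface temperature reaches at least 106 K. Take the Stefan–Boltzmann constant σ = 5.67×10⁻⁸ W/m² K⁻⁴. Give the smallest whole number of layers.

By the inverse-square law, S = 1365/9.30² = 15.78 W/m².
Top-of-atmosphere balance: σT_e⁴ = S(1−α)/4 = 2.565 W/m² → T_e = 82.01 K.
Need (N+1)T_e⁴ ≥ T_s⁴, i.e. N+1 ≥ (106/82.01)⁴ = 2.791.
So N ≥ 1.791; the smallest integer is N = 2.

2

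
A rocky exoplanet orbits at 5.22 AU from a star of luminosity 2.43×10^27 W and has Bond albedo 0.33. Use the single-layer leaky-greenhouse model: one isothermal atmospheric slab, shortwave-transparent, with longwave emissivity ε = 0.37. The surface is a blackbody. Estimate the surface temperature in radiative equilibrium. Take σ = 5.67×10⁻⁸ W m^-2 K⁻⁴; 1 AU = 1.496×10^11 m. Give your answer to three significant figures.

Orbital distance: d = 5.22 AU = 7.809×10^11 m.
Flux at the orbit: S = L/(4πd²) = 2.43×10^27/(4π·(7.81×10^11)²) = 317.1 W m^-2.
The planet radiates to space at T_e = [S(1−α)/(4σ)]^(1/4) = 174.9 K.
Surface balance with a leaky layer gives σT_s⁴ = σT_e⁴·2/(2−ε), so T_s = T_e·[2/(2−0.37)]^(1/4) = 184.1 K.

184 kelvin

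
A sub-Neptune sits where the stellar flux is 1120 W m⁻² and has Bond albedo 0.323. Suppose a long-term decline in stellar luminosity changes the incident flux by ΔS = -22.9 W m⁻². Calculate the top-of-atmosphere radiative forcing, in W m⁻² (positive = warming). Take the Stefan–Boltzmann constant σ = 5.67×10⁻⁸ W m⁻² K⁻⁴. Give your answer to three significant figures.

-3.88 W m⁻²

ΔF = Δ[S(1−α)]/4 = (1−0.323)·-22.9/4 = -3.876 W m⁻².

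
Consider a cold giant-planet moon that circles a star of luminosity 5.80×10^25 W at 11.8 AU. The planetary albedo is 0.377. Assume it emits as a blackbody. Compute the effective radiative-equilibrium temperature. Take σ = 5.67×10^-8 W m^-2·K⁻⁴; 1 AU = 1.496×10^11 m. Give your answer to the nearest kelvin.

45 K

d = 11.8 × 1.496×10^11 m = 1.765×10^12 m.
Spreading L over a sphere of radius d: S = 5.80×10^25/(4π·1.77×10^12²) = 1.481 W m^-2.
Absorbed flux (global mean): S(1−α)/4 = 1.481·0.623/4 = 0.2307 W m^-2.
Balancing against σT⁴: T = (0.2307/5.67×10⁻⁸)^(1/4) = 44.91 K.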